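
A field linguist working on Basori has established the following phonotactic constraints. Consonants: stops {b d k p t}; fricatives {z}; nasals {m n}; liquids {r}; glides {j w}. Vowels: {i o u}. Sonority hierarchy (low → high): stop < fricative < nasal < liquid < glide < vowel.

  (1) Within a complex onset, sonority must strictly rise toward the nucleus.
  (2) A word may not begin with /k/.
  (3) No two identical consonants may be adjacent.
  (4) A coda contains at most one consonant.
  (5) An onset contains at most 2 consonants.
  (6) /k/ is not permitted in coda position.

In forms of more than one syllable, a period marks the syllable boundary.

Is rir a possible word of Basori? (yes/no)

yes

rir — σ1 onset /r/, coda /r/ ok → permitted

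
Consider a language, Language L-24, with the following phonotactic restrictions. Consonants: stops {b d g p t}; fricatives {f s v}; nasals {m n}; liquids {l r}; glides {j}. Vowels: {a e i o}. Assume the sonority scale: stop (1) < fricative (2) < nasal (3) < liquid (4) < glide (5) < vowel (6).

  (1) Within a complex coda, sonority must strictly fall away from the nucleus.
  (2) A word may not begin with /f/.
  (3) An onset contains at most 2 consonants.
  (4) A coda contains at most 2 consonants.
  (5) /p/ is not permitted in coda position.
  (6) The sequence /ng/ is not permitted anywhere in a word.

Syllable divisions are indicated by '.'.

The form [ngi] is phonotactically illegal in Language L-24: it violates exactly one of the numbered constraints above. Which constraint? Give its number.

[ngi]: contains banned sequence /ng/.
This is a violation of constraint 6: "The sequence /ng/ is not permitted anywhere in a word."
The remaining constraints (1, 2, 3, 4, 5) are satisfied.

6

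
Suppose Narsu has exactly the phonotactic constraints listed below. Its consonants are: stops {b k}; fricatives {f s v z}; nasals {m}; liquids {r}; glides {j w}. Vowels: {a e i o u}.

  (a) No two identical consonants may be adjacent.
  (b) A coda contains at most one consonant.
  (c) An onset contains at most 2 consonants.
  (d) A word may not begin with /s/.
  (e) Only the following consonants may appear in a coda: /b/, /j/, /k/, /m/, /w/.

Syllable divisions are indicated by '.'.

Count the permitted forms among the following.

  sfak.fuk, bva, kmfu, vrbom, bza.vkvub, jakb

sfak.fuk — violates constraint (d): word begins with /s/ → not permitted
bva — σ1 onset /bv/ (2C), coda /∅/ ok → permitted
kmfu — violates constraint (c): syllable 1 onset /kmf/ has 3 consonants (> 2) → not permitted
vrbom — violates constraint (c): syllable 1 onset /vrb/ has 3 consonants (> 2) → not permitted
bza.vkvub — violates constraint (c): syllable 2 onset /vkv/ has 3 consonants (> 2) → not permitted
jakb — violates constraint (b): syllable 1 coda /kb/ has 2 consonants (> 1) → not permitted
Permitted: bva → 1.

1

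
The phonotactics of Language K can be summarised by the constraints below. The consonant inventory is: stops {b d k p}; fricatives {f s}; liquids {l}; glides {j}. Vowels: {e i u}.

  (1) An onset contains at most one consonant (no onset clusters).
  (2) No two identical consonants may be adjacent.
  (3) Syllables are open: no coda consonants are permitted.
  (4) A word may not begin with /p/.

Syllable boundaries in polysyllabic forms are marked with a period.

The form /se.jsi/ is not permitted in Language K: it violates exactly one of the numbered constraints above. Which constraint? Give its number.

1

/se.jsi/: syllable 2 onset /js/ has 2 consonants (> 1).
This is a violation of constraint 1: "An onset contains at most one consonant (no onset clusters)."
The remaining constraints (2, 3, 4) are satisfied.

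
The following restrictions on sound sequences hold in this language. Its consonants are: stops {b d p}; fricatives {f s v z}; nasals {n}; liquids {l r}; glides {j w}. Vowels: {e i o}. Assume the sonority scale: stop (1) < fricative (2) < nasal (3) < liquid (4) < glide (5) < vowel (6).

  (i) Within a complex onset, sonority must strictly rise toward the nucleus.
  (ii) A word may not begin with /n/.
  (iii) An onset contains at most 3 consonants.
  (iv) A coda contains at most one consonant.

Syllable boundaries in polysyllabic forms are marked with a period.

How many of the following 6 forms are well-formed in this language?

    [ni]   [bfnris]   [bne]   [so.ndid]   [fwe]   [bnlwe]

2

[ni] — violates constraint (ii): word begins with /n/ → ill-formed
[bfnris] — violates constraint (iii): syllable 1 onset /bfnr/ has 4 consonants (> 3) → ill-formed
[bne] — σ1 onset /bn/ (1→3 rises), coda /∅/ ok → well-formed
[so.ndid] — violates constraint (i): syllable 2 onset /nd/: /n/ (nasal, 3) → /d/ (stop, 1) does not rise → ill-formed
[fwe] — σ1 onset /fw/ (2→5 rises), coda /∅/ ok → well-formed
[bnlwe] — violates constraint (iii): syllable 1 onset /bnlw/ has 4 consonants (> 3) → ill-formed
Well-formed: [bne], [fwe] → 2.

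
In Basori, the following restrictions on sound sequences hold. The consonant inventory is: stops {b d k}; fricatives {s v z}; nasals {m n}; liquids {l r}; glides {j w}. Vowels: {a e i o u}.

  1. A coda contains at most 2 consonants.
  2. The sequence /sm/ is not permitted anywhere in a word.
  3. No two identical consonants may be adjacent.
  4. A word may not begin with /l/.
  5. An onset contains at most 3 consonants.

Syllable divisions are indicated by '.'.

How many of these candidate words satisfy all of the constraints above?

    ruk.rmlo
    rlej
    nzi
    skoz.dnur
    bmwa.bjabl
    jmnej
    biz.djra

ruk.rmlo — σ1 onset /r/, coda /k/ ok; σ2 onset /rml/ (3C), coda /∅/ ok → well-formed
rlej — σ1 onset /rl/ (2C), coda /j/ ok → well-formed
nzi — σ1 onset /nz/ (2C), coda /∅/ ok → well-formed
skoz.dnur — σ1 onset /sk/ (2C), coda /z/ ok; σ2 onset /dn/ (2C), coda /r/ ok → well-formed
bmwa.bjabl — σ1 onset /bmw/ (3C), coda /∅/ ok; σ2 onset /bj/ (2C), coda /bl/ (2C) ok → well-formed
jmnej — σ1 onset /jmn/ (3C), coda /j/ ok → well-formed
biz.djra — σ1 onset /b/, coda /z/ ok; σ2 onset /djr/ (3C), coda /∅/ ok → well-formed
Well-formed: ruk.rmlo, rlej, nzi, skoz.dnur, bmwa.bjabl, jmnej, biz.djra → 7.

7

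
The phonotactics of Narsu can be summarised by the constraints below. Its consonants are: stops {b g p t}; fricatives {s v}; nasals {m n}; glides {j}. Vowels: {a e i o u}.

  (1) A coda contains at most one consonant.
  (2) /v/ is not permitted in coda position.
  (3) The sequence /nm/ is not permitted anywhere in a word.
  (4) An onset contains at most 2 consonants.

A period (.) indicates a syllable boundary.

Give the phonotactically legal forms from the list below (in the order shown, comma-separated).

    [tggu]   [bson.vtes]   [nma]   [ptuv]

[tggu] — violates constraint 4: syllable 1 onset /tgg/ has 3 consonants (> 2) → phonotactically illegal
[bson.vtes] — σ1 onset /bs/ (2C), coda /n/ ok; σ2 onset /vt/ (2C), coda /s/ ok → phonotactically legal
[nma] — violates constraint 3: contains banned sequence /nm/ → phonotactically illegal
[ptuv] — violates constraint 2: syllable 1 coda contains /v/ → phonotactically illegal

[bson.vtes]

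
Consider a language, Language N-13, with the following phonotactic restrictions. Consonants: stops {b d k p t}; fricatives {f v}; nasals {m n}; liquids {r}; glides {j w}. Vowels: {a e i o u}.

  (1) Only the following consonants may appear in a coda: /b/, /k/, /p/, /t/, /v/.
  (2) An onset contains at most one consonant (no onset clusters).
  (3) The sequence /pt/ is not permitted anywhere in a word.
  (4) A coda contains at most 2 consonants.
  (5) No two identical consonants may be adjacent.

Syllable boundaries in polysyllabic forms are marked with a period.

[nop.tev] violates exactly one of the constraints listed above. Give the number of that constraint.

[nop.tev]: contains banned sequence /pt/.
This is a violation of constraint 3: "The sequence /pt/ is not permitted anywhere in a word."
The remaining constraints (1, 2, 4, 5) are satisfied.

3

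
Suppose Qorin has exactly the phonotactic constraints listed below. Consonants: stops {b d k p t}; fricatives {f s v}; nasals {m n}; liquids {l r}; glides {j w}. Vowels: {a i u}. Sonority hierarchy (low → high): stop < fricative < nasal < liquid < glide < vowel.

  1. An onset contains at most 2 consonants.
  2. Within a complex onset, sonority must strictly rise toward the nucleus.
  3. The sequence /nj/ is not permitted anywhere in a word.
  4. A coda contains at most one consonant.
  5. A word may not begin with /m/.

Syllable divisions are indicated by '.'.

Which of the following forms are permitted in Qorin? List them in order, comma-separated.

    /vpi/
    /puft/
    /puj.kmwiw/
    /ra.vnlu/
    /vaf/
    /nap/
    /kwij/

/vaf/, /nap/, /kwij/

/vpi/ — violates constraint 2: syllable 1 onset /vp/: /v/ (fricative, 2) → /p/ (stop, 1) does not rise → not permitted
/puft/ — violates constraint 4: syllable 1 coda /ft/ has 2 consonants (> 1) → not permitted
/puj.kmwiw/ — violates constraint 1: syllable 2 onset /kmw/ has 3 consonants (> 2) → not permitted
/ra.vnlu/ — violates constraint 1: syllable 2 onset /vnl/ has 3 consonants (> 2) → not permitted
/vaf/ — σ1 onset /v/, coda /f/ ok → permitted
/nap/ — σ1 onset /n/, coda /p/ ok → permitted
/kwij/ — σ1 onset /kw/ (1→5 rises), coda /j/ ok → permitted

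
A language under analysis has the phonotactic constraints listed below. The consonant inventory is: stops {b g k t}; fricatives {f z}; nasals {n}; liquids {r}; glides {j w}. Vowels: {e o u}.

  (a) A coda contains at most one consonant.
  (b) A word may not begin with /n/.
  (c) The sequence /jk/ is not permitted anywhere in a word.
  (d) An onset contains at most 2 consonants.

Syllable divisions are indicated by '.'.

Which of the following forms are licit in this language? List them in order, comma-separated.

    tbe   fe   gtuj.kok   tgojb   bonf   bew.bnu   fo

tbe, fe, bew.bnu, fo

tbe — σ1 onset /tb/ (2C), coda /∅/ ok → licit
fe — σ1 onset /f/, coda /∅/ ok → licit
gtuj.kok — violates constraint (c): contains banned sequence /jk/ → illicit
tgojb — violates constraint (a): syllable 1 coda /jb/ has 2 consonants (> 1) → illicit
bonf — violates constraint (a): syllable 1 coda /nf/ has 2 consonants (> 1) → illicit
bew.bnu — σ1 onset /b/, coda /w/ ok; σ2 onset /bn/ (2C), coda /∅/ ok → licit
fo — σ1 onset /f/, coda /∅/ ok → licit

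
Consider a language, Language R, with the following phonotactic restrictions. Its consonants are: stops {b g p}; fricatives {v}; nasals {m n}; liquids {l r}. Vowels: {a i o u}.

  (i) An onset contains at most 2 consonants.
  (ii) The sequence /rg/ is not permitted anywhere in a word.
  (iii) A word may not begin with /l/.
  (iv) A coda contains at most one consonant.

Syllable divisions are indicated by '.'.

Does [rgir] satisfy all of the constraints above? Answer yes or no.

[rgir] — violates constraint (ii): contains banned sequence /rg/ → not permitted

no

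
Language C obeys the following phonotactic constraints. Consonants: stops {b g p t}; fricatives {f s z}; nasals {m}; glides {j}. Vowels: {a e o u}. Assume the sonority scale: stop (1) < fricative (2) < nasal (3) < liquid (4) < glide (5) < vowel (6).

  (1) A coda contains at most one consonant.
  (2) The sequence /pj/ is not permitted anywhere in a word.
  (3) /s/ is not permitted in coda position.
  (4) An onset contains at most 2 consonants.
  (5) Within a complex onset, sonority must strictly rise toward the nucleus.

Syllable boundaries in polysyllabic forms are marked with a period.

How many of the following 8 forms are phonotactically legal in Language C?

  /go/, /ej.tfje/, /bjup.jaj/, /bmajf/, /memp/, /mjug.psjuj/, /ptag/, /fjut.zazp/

1

/go/ — σ1 onset /g/, coda /∅/ ok → phonotactically legal
/ej.tfje/ — violates constraint 4: syllable 2 onset /tfj/ has 3 consonants (> 2) → phonotactically illegal
/bjup.jaj/ — violates constraint 2: contains banned sequence /pj/ → phonotactically illegal
/bmajf/ — violates constraint 1: syllable 1 coda /jf/ has 2 consonants (> 1) → phonotactically illegal
/memp/ — violates constraint 1: syllable 1 coda /mp/ has 2 consonants (> 1) → phonotactically illegal
/mjug.psjuj/ — violates constraint 4: syllable 2 onset /psj/ has 3 consonants (> 2) → phonotactically illegal
/ptag/ — violates constraint 5: syllable 1 onset /pt/: /p/ (stop, 1) → /t/ (stop, 1) does not rise → phonotactically illegal
/fjut.zazp/ — violates constraint 1: syllable 2 coda /zp/ has 2 consonants (> 1) → phonotactically illegal
Phonotactically legal: /go/ → 1.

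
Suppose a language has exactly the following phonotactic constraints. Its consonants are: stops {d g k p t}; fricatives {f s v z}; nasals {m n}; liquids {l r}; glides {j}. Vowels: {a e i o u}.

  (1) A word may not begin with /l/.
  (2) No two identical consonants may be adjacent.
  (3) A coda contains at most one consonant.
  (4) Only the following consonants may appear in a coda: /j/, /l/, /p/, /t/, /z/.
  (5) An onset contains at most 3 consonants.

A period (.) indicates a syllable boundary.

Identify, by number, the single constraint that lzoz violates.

1

lzoz: word begins with /l/.
This is a violation of constraint 1: "A word may not begin with /l/."
The remaining constraints (2, 3, 4, 5) are satisfied.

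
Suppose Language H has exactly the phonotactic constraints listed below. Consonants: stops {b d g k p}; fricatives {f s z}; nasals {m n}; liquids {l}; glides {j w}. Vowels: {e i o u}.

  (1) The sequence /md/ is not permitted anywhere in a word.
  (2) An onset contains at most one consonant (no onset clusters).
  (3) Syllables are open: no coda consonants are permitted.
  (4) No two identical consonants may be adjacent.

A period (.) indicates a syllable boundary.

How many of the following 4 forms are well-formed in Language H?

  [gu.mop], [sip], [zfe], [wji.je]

[gu.mop] — violates constraint 3: syllable 2 coda /p/ has 1 consonant (> 0) → ill-formed
[sip] — violates constraint 3: syllable 1 coda /p/ has 1 consonant (> 0) → ill-formed
[zfe] — violates constraint 2: syllable 1 onset /zf/ has 2 consonants (> 1) → ill-formed
[wji.je] — violates constraint 2: syllable 1 onset /wj/ has 2 consonants (> 1) → ill-formed
No form is well-formed → 0.

0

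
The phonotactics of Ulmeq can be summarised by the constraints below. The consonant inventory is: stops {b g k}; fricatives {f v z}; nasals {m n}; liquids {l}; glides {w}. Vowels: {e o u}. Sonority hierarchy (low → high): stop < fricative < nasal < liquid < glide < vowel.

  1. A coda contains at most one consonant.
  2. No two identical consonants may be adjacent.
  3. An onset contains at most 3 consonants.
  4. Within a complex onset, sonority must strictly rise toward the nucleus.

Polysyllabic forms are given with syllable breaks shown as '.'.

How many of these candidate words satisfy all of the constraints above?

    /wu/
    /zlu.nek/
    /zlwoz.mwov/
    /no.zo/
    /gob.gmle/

5

/wu/ — σ1 onset /w/, coda /∅/ ok → licit
/zlu.nek/ — σ1 onset /zl/ (2→4 rises), coda /∅/ ok; σ2 onset /n/, coda /k/ ok → licit
/zlwoz.mwov/ — σ1 onset /zlw/ (2→4→5 rises), coda /z/ ok; σ2 onset /mw/ (3→5 rises), coda /v/ ok → licit
/no.zo/ — σ1 onset /n/, coda /∅/ ok; σ2 onset /z/, coda /∅/ ok → licit
/gob.gmle/ — σ1 onset /g/, coda /b/ ok; σ2 onset /gml/ (1→3→4 rises), coda /∅/ ok → licit
Licit: /wu/, /zlu.nek/, /zlwoz.mwov/, /no.zo/, /gob.gmle/ → 5.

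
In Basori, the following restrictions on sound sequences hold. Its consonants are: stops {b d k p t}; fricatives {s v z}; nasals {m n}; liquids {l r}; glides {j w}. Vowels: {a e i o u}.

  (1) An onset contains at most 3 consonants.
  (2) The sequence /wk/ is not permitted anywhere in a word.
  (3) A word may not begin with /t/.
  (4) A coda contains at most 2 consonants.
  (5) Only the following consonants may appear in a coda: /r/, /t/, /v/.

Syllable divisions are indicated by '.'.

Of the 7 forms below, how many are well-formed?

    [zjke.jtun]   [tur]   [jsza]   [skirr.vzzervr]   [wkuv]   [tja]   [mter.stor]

[zjke.jtun] — violates constraint 5: syllable 2 coda contains /n/, which is not a licensed coda consonant → ill-formed
[tur] — violates constraint 3: word begins with /t/ → ill-formed
[jsza] — σ1 onset /jsz/ (3C), coda /∅/ ok → well-formed
[skirr.vzzervr] — violates constraint 4: syllable 2 coda /rvr/ has 3 consonants (> 2) → ill-formed
[wkuv] — violates constraint 2: contains banned sequence /wk/ → ill-formed
[tja] — violates constraint 3: word begins with /t/ → ill-formed
[mter.stor] — σ1 onset /mt/ (2C), coda /r/ ok; σ2 onset /st/ (2C), coda /r/ ok → well-formed
Well-formed: [jsza], [mter.stor] → 2.

2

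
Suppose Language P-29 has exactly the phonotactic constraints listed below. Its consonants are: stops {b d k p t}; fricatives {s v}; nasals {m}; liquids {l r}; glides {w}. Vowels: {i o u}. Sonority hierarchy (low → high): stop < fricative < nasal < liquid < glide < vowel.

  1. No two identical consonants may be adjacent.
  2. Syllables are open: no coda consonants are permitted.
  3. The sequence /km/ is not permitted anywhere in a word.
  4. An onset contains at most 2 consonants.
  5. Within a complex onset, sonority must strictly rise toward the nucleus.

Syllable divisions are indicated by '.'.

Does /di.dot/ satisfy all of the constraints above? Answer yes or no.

no

/di.dot/ — violates constraint 2: syllable 2 coda /t/ has 1 consonant (> 0) → illicit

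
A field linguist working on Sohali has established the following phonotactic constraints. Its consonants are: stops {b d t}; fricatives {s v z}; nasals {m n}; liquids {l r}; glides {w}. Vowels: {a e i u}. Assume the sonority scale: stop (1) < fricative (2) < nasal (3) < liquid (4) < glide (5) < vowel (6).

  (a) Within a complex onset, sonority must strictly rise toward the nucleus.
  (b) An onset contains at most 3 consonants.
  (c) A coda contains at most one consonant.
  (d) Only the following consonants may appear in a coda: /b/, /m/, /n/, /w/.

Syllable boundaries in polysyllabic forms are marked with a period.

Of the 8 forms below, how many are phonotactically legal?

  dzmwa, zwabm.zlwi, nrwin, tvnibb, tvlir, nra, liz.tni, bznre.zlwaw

dzmwa — violates constraint (b): syllable 1 onset /dzmw/ has 4 consonants (> 3) → phonotactically illegal
zwabm.zlwi — violates constraint (c): syllable 1 coda /bm/ has 2 consonants (> 1) → phonotactically illegal
nrwin — σ1 onset /nrw/ (3→4→5 rises), coda /n/ ok → phonotactically legal
tvnibb — violates constraint (c): syllable 1 coda /bb/ has 2 consonants (> 1) → phonotactically illegal
tvlir — violates constraint (d): syllable 1 coda contains /r/, which is not a licensed coda consonant → phonotactically illegal
nra — σ1 onset /nr/ (3→4 rises), coda /∅/ ok → phonotactically legal
liz.tni — violates constraint (d): syllable 1 coda contains /z/, which is not a licensed coda consonant → phonotactically illegal
bznre.zlwaw — violates constraint (b): syllable 1 onset /bznr/ has 4 consonants (> 3) → phonotactically illegal
Phonotactically legal: nrwin, nra → 2.

2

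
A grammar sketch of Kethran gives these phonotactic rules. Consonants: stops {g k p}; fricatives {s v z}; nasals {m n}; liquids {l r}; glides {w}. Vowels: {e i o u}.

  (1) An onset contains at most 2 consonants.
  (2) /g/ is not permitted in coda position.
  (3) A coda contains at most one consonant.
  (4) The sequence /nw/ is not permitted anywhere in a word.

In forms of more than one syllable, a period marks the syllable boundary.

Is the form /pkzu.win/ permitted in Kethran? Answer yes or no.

no

/pkzu.win/ — violates constraint 1: syllable 1 onset /pkz/ has 3 consonants (> 2) → not permitted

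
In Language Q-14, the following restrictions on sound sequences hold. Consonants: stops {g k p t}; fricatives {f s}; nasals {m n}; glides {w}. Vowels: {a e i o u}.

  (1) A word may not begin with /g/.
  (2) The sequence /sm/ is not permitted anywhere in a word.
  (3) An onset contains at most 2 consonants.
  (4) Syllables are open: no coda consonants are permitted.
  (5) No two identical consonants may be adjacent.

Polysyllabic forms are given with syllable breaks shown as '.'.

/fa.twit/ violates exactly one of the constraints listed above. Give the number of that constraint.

4

/fa.twit/: syllable 2 coda /t/ has 1 consonant (> 0).
This is a violation of constraint 4: "Syllables are open: no coda consonants are permitted."
The remaining constraints (1, 2, 3, 5) are satisfied.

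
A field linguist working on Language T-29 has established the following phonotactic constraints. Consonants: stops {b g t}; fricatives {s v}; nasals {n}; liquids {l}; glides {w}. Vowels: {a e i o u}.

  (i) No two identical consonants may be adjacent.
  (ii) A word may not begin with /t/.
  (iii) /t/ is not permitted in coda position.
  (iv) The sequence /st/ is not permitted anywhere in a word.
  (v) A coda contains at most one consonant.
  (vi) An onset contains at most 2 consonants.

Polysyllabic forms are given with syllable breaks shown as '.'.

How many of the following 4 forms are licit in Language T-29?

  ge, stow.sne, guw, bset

2

ge — σ1 onset /g/, coda /∅/ ok → licit
stow.sne — violates constraint (iv): contains banned sequence /st/ → illicit
guw — σ1 onset /g/, coda /w/ ok → licit
bset — violates constraint (iii): syllable 1 coda contains /t/ → illicit
Licit: ge, guw → 2.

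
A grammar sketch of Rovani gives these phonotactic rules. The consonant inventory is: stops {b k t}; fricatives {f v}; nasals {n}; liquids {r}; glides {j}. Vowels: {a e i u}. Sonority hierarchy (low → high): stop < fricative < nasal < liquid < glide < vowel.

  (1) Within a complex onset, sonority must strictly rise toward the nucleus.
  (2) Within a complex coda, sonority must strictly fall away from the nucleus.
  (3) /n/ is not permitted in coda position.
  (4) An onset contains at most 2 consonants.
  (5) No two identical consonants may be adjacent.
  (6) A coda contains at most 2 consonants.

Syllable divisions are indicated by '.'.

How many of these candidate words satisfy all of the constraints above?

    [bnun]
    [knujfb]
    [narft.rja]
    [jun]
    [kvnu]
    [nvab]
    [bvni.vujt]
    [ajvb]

0

[bnun] — violates constraint 3: syllable 1 coda contains /n/ → ill-formed
[knujfb] — violates constraint 6: syllable 1 coda /jfb/ has 3 consonants (> 2) → ill-formed
[narft.rja] — violates constraint 6: syllable 1 coda /rft/ has 3 consonants (> 2) → ill-formed
[jun] — violates constraint 3: syllable 1 coda contains /n/ → ill-formed
[kvnu] — violates constraint 4: syllable 1 onset /kvn/ has 3 consonants (> 2) → ill-formed
[nvab] — violates constraint 1: syllable 1 onset /nv/: /n/ (nasal, 3) → /v/ (fricative, 2) does not rise → ill-formed
[bvni.vujt] — violates constraint 4: syllable 1 onset /bvn/ has 3 consonants (> 2) → ill-formed
[ajvb] — violates constraint 6: syllable 1 coda /jvb/ has 3 consonants (> 2) → ill-formed
No form is well-formed → 0.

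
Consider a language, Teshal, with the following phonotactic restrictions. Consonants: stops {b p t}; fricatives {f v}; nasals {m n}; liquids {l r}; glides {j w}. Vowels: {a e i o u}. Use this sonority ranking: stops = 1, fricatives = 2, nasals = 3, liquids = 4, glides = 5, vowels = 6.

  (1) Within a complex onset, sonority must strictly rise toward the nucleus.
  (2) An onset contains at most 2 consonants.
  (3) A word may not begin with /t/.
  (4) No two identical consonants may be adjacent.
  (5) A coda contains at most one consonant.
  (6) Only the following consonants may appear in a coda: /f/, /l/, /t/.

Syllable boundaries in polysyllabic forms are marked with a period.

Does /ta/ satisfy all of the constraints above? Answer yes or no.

/ta/ — violates constraint 3: word begins with /t/ → ill-formed

no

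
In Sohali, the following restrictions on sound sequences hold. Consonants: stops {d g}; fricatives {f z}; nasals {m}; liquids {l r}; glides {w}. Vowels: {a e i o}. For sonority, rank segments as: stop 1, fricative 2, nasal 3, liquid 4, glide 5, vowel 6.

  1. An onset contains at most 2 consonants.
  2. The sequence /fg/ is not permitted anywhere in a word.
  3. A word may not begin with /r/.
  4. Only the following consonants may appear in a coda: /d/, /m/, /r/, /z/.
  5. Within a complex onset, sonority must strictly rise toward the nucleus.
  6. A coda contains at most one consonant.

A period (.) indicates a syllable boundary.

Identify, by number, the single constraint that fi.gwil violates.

4

fi.gwil: syllable 2 coda contains /l/, which is not a licensed coda consonant.
This is a violation of constraint 4: "Only the following consonants may appear in a coda: /d/, /m/, /r/, /z/."
The remaining constraints (1, 2, 3, 5, 6) are satisfied.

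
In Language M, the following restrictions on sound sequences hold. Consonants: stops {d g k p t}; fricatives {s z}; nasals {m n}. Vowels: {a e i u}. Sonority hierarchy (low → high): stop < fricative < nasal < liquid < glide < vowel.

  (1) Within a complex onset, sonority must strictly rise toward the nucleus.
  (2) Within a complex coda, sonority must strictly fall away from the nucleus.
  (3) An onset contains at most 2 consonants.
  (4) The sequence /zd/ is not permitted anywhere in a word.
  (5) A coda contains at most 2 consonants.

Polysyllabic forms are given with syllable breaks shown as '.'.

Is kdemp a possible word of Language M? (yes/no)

no

kdemp — violates constraint 1: syllable 1 onset /kd/: /k/ (stop, 1) → /d/ (stop, 1) does not rise → ill-formed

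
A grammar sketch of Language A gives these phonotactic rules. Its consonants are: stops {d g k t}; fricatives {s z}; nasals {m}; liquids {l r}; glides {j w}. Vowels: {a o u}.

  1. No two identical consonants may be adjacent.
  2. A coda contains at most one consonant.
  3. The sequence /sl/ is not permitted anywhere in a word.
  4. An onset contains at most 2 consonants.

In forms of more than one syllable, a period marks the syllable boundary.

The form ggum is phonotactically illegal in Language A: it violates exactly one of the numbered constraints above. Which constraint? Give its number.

ggum: adjacent identical consonants /gg/.
This is a violation of constraint 1: "No two identical consonants may be adjacent."
The remaining constraints (2, 3, 4) are satisfied.

1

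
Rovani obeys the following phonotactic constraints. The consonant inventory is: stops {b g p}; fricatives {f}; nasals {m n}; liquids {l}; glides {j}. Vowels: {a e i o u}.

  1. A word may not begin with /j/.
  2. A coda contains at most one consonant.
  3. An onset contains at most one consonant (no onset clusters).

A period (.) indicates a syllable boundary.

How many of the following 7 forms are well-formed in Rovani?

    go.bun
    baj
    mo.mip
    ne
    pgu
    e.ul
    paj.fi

go.bun — σ1 onset /g/, coda /∅/ ok; σ2 onset /b/, coda /n/ ok → well-formed
baj — σ1 onset /b/, coda /j/ ok → well-formed
mo.mip — σ1 onset /m/, coda /∅/ ok; σ2 onset /m/, coda /p/ ok → well-formed
ne — σ1 onset /n/, coda /∅/ ok → well-formed
pgu — violates constraint 3: syllable 1 onset /pg/ has 2 consonants (> 1) → ill-formed
e.ul — σ1 onset /∅/, coda /∅/ ok; σ2 onset /∅/, coda /l/ ok → well-formed
paj.fi — σ1 onset /p/, coda /j/ ok; σ2 onset /f/, coda /∅/ ok → well-formed
Well-formed: go.bun, baj, mo.mip, ne, e.ul, paj.fi → 6.

6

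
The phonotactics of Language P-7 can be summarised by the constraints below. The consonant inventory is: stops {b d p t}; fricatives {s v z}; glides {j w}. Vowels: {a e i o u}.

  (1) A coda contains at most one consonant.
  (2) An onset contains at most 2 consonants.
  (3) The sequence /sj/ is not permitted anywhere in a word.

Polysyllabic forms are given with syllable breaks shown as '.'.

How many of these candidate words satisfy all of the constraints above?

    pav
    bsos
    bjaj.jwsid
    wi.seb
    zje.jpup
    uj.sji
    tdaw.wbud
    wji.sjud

pav — σ1 onset /p/, coda /v/ ok → well-formed
bsos — σ1 onset /bs/ (2C), coda /s/ ok → well-formed
bjaj.jwsid — violates constraint 2: syllable 2 onset /jws/ has 3 consonants (> 2) → ill-formed
wi.seb — σ1 onset /w/, coda /∅/ ok; σ2 onset /s/, coda /b/ ok → well-formed
zje.jpup — σ1 onset /zj/ (2C), coda /∅/ ok; σ2 onset /jp/ (2C), coda /p/ ok → well-formed
uj.sji — violates constraint 3: contains banned sequence /sj/ → ill-formed
tdaw.wbud — σ1 onset /td/ (2C), coda /w/ ok; σ2 onset /wb/ (2C), coda /d/ ok → well-formed
wji.sjud — violates constraint 3: contains banned sequence /sj/ → ill-formed
Well-formed: pav, bsos, wi.seb, zje.jpup, tdaw.wbud → 5.

5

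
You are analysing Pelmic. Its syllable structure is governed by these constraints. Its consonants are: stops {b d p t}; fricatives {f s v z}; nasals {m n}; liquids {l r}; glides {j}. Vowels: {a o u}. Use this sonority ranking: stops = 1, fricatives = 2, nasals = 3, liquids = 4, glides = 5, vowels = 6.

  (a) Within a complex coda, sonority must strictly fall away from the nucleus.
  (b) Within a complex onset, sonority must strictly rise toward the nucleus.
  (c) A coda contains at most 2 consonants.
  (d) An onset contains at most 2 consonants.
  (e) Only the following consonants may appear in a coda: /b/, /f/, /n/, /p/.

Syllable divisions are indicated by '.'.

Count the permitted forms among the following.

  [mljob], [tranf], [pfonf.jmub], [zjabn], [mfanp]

1

[mljob] — violates constraint (d): syllable 1 onset /mlj/ has 3 consonants (> 2) → not permitted
[tranf] — σ1 onset /tr/ (1→4 rises), coda /nf/ (3→2 falls) ok → permitted
[pfonf.jmub] — violates constraint (b): syllable 2 onset /jm/: /j/ (glide, 5) → /m/ (nasal, 3) does not rise → not permitted
[zjabn] — violates constraint (a): syllable 1 coda /bn/: /b/ (stop, 1) → /n/ (nasal, 3) does not fall → not permitted
[mfanp] — violates constraint (b): syllable 1 onset /mf/: /m/ (nasal, 3) → /f/ (fricative, 2) does not rise → not permitted
Permitted: [tranf] → 1.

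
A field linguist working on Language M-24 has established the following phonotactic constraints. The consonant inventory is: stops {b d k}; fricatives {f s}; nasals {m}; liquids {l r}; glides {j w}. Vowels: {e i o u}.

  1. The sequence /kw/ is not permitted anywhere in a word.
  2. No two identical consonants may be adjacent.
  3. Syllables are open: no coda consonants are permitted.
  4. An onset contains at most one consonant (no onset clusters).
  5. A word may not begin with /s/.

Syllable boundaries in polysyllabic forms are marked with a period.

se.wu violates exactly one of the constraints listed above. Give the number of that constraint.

5

se.wu: word begins with /s/.
This is a violation of constraint 5: "A word may not begin with /s/."
The remaining constraints (1, 2, 3, 4) are satisfied.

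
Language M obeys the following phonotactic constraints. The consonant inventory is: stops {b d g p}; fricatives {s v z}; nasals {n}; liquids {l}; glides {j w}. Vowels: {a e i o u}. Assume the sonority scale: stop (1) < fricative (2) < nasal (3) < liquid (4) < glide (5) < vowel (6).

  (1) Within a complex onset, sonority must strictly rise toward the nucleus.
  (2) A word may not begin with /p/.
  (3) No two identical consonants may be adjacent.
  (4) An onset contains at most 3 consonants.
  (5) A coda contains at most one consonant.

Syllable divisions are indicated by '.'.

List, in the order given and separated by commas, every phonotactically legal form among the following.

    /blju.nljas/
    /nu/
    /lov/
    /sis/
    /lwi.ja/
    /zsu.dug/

/blju.nljas/, /nu/, /lov/, /sis/, /lwi.ja/

/blju.nljas/ — σ1 onset /blj/ (1→4→5 rises), coda /∅/ ok; σ2 onset /nlj/ (3→4→5 rises), coda /s/ ok → phonotactically legal
/nu/ — σ1 onset /n/, coda /∅/ ok → phonotactically legal
/lov/ — σ1 onset /l/, coda /v/ ok → phonotactically legal
/sis/ — σ1 onset /s/, coda /s/ ok → phonotactically legal
/lwi.ja/ — σ1 onset /lw/ (4→5 rises), coda /∅/ ok; σ2 onset /j/, coda /∅/ ok → phonotactically legal
/zsu.dug/ — violates constraint 1: syllable 1 onset /zs/: /z/ (fricative, 2) → /s/ (fricative, 2) does not rise → phonotactically illegal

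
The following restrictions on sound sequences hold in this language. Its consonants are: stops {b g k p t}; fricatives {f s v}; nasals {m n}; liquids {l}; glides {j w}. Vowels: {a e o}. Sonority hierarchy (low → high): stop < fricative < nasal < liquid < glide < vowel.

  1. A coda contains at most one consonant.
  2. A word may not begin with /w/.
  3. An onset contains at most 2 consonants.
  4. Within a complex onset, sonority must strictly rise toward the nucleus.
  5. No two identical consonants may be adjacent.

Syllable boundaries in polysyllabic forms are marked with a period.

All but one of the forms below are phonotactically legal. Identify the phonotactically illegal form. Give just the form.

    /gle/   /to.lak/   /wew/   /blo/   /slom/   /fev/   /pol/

/wew/

/gle/ — σ1 onset /gl/ (1→4 rises), coda /∅/ ok → phonotactically legal
/to.lak/ — σ1 onset /t/, coda /∅/ ok; σ2 onset /l/, coda /k/ ok → phonotactically legal
/wew/ — violates constraint 2: word begins with /w/ → phonotactically illegal
/blo/ — σ1 onset /bl/ (1→4 rises), coda /∅/ ok → phonotactically legal
/slom/ — σ1 onset /sl/ (2→4 rises), coda /m/ ok → phonotactically legal
/fev/ — σ1 onset /f/, coda /v/ ok → phonotactically legal
/pol/ — σ1 onset /p/, coda /l/ ok → phonotactically legal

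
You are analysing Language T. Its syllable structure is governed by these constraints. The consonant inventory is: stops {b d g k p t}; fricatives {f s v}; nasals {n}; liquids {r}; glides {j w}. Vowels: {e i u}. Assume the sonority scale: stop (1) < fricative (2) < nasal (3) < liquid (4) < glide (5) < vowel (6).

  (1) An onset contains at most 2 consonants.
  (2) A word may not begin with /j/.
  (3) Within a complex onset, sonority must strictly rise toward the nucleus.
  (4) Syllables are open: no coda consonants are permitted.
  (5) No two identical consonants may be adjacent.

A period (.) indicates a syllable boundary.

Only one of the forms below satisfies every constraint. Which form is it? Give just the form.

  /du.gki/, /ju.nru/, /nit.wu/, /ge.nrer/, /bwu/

/du.gki/ — violates constraint 3: syllable 2 onset /gk/: /g/ (stop, 1) → /k/ (stop, 1) does not rise → phonotactically illegal
/ju.nru/ — violates constraint 2: word begins with /j/ → phonotactically illegal
/nit.wu/ — violates constraint 4: syllable 1 coda /t/ has 1 consonant (> 0) → phonotactically illegal
/ge.nrer/ — violates constraint 4: syllable 2 coda /r/ has 1 consonant (> 0) → phonotactically illegal
/bwu/ — σ1 onset /bw/ (1→5 rises), coda /∅/ ok → phonotactically legal

/bwu/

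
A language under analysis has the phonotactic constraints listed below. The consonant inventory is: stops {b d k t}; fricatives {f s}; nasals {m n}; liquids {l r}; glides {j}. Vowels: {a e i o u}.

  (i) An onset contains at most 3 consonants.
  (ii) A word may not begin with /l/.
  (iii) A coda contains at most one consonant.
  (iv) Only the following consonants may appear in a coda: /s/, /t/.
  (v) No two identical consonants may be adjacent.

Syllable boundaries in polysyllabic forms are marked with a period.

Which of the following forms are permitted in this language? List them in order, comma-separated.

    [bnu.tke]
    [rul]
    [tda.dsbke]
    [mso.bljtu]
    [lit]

[bnu.tke] — σ1 onset /bn/ (2C), coda /∅/ ok; σ2 onset /tk/ (2C), coda /∅/ ok → permitted
[rul] — violates constraint (iv): syllable 1 coda contains /l/, which is not a licensed coda consonant → not permitted
[tda.dsbke] — violates constraint (i): syllable 2 onset /dsbk/ has 4 consonants (> 3) → not permitted
[mso.bljtu] — violates constraint (i): syllable 2 onset /bljt/ has 4 consonants (> 3) → not permitted
[lit] — violates constraint (ii): word begins with /l/ → not permitted

[bnu.tke]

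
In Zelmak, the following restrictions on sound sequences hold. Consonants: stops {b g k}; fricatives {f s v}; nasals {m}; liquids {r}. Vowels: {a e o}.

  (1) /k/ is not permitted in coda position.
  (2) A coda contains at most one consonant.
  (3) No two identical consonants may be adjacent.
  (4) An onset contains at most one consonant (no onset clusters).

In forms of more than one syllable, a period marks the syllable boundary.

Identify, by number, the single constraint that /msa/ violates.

4

/msa/: syllable 1 onset /ms/ has 2 consonants (> 1).
This is a violation of constraint 4: "An onset contains at most one consonant (no onset clusters)."
The remaining constraints (1, 2, 3) are satisfied.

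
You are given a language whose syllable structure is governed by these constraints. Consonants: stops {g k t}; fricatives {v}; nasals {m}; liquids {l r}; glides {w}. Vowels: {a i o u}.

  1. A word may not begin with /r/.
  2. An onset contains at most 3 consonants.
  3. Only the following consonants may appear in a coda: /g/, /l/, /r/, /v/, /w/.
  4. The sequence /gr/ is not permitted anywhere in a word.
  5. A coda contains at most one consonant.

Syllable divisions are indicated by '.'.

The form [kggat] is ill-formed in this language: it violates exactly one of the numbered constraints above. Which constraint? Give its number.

[kggat]: syllable 1 coda contains /t/, which is not a licensed coda consonant.
This is a violation of constraint 3: "Only the following consonants may appear in a coda: /g/, /l/, /r/, /v/, /w/."
The remaining constraints (1, 2, 4, 5) are satisfied.

3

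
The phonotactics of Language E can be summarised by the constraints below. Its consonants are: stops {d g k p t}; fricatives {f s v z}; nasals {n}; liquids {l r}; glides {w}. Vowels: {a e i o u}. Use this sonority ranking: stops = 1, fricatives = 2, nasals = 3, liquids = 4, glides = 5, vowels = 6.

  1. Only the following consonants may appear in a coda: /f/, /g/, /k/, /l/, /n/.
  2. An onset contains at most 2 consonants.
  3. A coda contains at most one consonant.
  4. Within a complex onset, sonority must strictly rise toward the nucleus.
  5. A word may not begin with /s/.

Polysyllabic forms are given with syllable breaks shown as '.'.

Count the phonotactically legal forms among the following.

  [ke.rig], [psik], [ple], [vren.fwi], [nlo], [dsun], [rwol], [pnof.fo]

8

[ke.rig] — σ1 onset /k/, coda /∅/ ok; σ2 onset /r/, coda /g/ ok → phonotactically legal
[psik] — σ1 onset /ps/ (1→2 rises), coda /k/ ok → phonotactically legal
[ple] — σ1 onset /pl/ (1→4 rises), coda /∅/ ok → phonotactically legal
[vren.fwi] — σ1 onset /vr/ (2→4 rises), coda /n/ ok; σ2 onset /fw/ (2→5 rises), coda /∅/ ok → phonotactically legal
[nlo] — σ1 onset /nl/ (3→4 rises), coda /∅/ ok → phonotactically legal
[dsun] — σ1 onset /ds/ (1→2 rises), coda /n/ ok → phonotactically legal
[rwol] — σ1 onset /rw/ (4→5 rises), coda /l/ ok → phonotactically legal
[pnof.fo] — σ1 onset /pn/ (1→3 rises), coda /f/ ok; σ2 onset /f/, coda /∅/ ok → phonotactically legal
Phonotactically legal: [ke.rig], [psik], [ple], [vren.fwi], [nlo], [dsun], [rwol], [pnof.fo] → 8.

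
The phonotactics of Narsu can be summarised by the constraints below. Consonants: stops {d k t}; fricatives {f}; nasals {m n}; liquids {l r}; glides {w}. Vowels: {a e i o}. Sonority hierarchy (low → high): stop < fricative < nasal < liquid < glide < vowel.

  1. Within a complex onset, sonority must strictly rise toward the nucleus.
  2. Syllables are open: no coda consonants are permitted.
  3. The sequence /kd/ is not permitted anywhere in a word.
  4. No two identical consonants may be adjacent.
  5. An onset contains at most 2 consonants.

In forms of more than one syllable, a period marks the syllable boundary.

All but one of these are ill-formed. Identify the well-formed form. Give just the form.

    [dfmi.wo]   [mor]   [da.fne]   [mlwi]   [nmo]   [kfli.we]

[da.fne]

[dfmi.wo] — violates constraint 5: syllable 1 onset /dfm/ has 3 consonants (> 2) → ill-formed
[mor] — violates constraint 2: syllable 1 coda /r/ has 1 consonant (> 0) → ill-formed
[da.fne] — σ1 onset /d/, coda /∅/ ok; σ2 onset /fn/ (2→3 rises), coda /∅/ ok → well-formed
[mlwi] — violates constraint 5: syllable 1 onset /mlw/ has 3 consonants (> 2) → ill-formed
[nmo] — violates constraint 1: syllable 1 onset /nm/: /n/ (nasal, 3) → /m/ (nasal, 3) does not rise → ill-formed
[kfli.we] — violates constraint 5: syllable 1 onset /kfl/ has 3 consonants (> 2) → ill-formed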